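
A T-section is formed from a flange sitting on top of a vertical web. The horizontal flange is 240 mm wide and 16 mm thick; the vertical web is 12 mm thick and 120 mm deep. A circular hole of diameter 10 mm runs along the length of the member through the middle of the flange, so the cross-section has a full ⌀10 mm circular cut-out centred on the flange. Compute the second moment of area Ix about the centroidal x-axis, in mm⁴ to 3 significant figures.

Ix ≈ 6.62 × 10⁶ mm⁴

Decompose the section into non-overlapping parts with the origin at the bottom-left of its bounding rectangle.
Flange: 240 × 16, A = 3 840 mm², y = 128 mm, Ī = 81 920 mm⁴.
Web: 12 × 120, A = 1 440 mm², y = 60 mm, Ī = 1 728 000 mm⁴.
Hole (subtracted): ⌀10, A = 78.54 mm², y = 128 mm, Ī = 490.87 mm⁴.
Centroid: ȳ = ΣA·y / ΣA = 109.17 mm.
Transfer each piece to the centroidal x-axis using Ī + A·d² with d = y − 109.17:
  flange: d = 18.825 mm → contributes +1 442 811 mm⁴
  web: d = -49.175 mm → contributes +5 210 112 mm⁴
  hole: d = 18.825 mm → contributes −28 325 mm⁴
Total I = 6 624 598 mm⁴.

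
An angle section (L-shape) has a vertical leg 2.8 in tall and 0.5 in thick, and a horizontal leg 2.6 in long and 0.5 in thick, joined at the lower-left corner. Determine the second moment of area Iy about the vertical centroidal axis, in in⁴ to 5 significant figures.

Break the section into simple shapes (no overlaps), measuring from the bottom-left corner of the bounding box.
Vertical leg: 0.5 × 2.8, A = 1.4 in², x = 0.25 in, Ī = 0.02916667 in⁴.
Horizontal leg (remainder): 2.1 × 0.5, A = 1.05 in², x = 1.55 in, Ī = 0.385875 in⁴.
Centroid: x̄ = ΣA·x / ΣA = 0.8071429 in.
Transfer each piece to the vertical centroidal axis using Ī + A·d² with d = x − 0.8071429:
  vertical leg: d = -0.5571429 in → contributes +0.4637381 in⁴
  horizontal leg (remainder): d = 0.7428571 in → contributes +0.9653036 in⁴
Total I = 1.429042 in⁴.

Iy ≈ 1.4290 in⁴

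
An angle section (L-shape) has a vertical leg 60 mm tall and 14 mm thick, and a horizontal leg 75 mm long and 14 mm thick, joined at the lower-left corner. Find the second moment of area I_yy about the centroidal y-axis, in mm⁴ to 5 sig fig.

Split into non-overlapping primitives; take the origin at the lower-left of the bounding box.
Vertical leg: 14 × 60, A = 840 mm², x = 7 mm, Ī = 13 720 mm⁴.
Horizontal leg (remainder): 61 × 14, A = 854 mm², x = 44.5 mm, Ī = 264811.2 mm⁴.
Centroid: x̄ = ΣA·x / ΣA = 25.90496 mm.
Transfer each piece to the centroidal y-axis using Ī + A·d² with d = x − 25.90496:
  vertical leg: d = -18.90496 mm → contributes +313933.9 mm⁴
  horizontal leg (remainder): d = 18.59504 mm → contributes +560103.5 mm⁴
Total I = 874037.4 mm⁴.

I_yy ≈ 8.7404 × 10⁵ mm⁴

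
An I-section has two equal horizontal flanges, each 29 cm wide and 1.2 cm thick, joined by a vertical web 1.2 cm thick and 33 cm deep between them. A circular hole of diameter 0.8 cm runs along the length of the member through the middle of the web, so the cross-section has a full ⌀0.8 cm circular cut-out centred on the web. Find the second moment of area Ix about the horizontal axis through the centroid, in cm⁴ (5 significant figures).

Ix ≈ 2.3954 × 10⁴ cm⁴

Treat the section as a set of non-overlapping primitives; coordinates are from the bounding-box lower-left.
Bottom flange: 29 × 1.2, A = 34.8 cm², y = 0.6 cm, Ī = 4.176 cm⁴.
Web: 1.2 × 33, A = 39.6 cm², y = 17.7 cm, Ī = 3593.7 cm⁴.
Top flange: 29 × 1.2, A = 34.8 cm², y = 34.8 cm, Ī = 4.176 cm⁴.
Hole (subtracted): ⌀0.8, A = 0.5026548 cm², y = 17.7 cm, Ī = 0.02010619 cm⁴.
By symmetry the centroid is at mid-height, ȳ = 17.7 cm.
Transfer each piece to the horizontal axis through the centroid using Ī + A·d² with d = y − 17.7:
  bottom flange: d = -17.1 cm → contributes +10180.04 cm⁴
  web: d = 0 cm → contributes +3593.7 cm⁴
  top flange: d = 17.1 cm → contributes +10180.04 cm⁴
  hole: d = 0 cm → contributes −0.02010619 cm⁴
Total I = 23953.77 cm⁴.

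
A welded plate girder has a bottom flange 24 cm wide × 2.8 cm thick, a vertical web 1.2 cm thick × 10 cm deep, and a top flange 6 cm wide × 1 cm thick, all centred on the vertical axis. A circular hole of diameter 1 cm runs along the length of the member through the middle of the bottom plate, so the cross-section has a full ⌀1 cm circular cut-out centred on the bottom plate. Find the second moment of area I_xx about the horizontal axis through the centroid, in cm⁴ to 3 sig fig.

Split into non-overlapping primitives; take the origin at the lower-left of the bounding box.
Bottom plate: 24 × 2.8, A = 67.2 cm², y = 1.4 cm, Ī = 43.904 cm⁴.
Web plate: 1.2 × 10, A = 12 cm², y = 7.8 cm, Ī = 100 cm⁴.
Top plate: 6 × 1, A = 6 cm², y = 13.3 cm, Ī = 0.5 cm⁴.
Hole (subtracted): ⌀1, A = 0.7854 cm², y = 1.4 cm, Ī = 0.049087 cm⁴.
Centroid: ȳ = ΣA·y / ΣA = 3.1556 cm.
Transfer each piece to the horizontal axis through the centroid using Ī + A·d² with d = y − 3.1556:
  bottom plate: d = -1.7556 cm → contributes +251.03 cm⁴
  web plate: d = 4.6444 cm → contributes +358.84 cm⁴
  top plate: d = 10.144 cm → contributes +617.95 cm⁴
  hole: d = -1.7556 cm → contributes −2.4698 cm⁴
Total I = 1225.4 cm⁴.

I_xx ≈ 1230 cm⁴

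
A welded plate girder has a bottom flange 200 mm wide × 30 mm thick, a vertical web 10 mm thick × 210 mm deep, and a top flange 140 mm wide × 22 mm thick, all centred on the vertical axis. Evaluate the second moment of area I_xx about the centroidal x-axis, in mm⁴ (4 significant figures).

I_xx ≈ 1.244 × 10⁸ mm⁴

Split into non-overlapping primitives; take the origin at the lower-left of the bounding box.
Bottom plate: 200 × 30, A = 6 000 mm², y = 15 mm, Ī = 450 000 mm⁴.
Web plate: 10 × 210, A = 2 100 mm², y = 135 mm, Ī = 7 717 500 mm⁴.
Top plate: 140 × 22, A = 3 080 mm², y = 251 mm, Ī = 124 227 mm⁴.
Centroid: ȳ = ΣA·y / ΣA = 102.556 mm.
Transfer each piece to the centroidal x-axis using Ī + A·d² with d = y − 102.556:
  bottom plate: d = -87.5564 mm → contributes +46 446 687 mm⁴
  web plate: d = 32.4436 mm → contributes +9 927 940 mm⁴
  top plate: d = 148.444 mm → contributes +67 993 619 mm⁴
Total I = 124 368 246 mm⁴.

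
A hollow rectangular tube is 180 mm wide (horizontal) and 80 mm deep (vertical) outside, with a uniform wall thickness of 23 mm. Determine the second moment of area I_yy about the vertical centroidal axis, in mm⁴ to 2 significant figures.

Decompose the section into non-overlapping parts with the origin at the bottom-left of its bounding rectangle.
Outer rectangle: 180 × 80, A = 14 400 mm², x = 90 mm, Ī = 38 880 000 mm⁴.
Inner void (subtracted): 134 × 34, A = 4 556 mm², x = 90 mm, Ī = 6 817 295 mm⁴.
By symmetry the centroid is at mid-width, x̄ = 90 mm.
All pieces are centred on the vertical centroidal axis, so I = ΣĪ (holes subtracted) = 32 062 705 mm⁴.

I_yy ≈ 3.2 × 10⁷ mm⁴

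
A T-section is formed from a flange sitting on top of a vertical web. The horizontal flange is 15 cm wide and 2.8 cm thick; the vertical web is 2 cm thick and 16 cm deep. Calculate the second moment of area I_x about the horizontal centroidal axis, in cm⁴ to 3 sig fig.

I_x ≈ 2310 cm⁴

Break the section into simple shapes (no overlaps), measuring from the bottom-left corner of the bounding box.
Flange: 15 × 2.8, A = 42 cm², y = 17.4 cm, Ī = 27.44 cm⁴.
Web: 2 × 16, A = 32 cm², y = 8 cm, Ī = 682.67 cm⁴.
Centroid: ȳ = ΣA·y / ΣA = 13.335 cm.
Transfer each piece to the horizontal centroidal axis using Ī + A·d² with d = y − 13.335:
  flange: d = 4.0649 cm → contributes +721.41 cm⁴
  web: d = -5.3351 cm → contributes +1593.5 cm⁴
Total I = 2314.9 cm⁴.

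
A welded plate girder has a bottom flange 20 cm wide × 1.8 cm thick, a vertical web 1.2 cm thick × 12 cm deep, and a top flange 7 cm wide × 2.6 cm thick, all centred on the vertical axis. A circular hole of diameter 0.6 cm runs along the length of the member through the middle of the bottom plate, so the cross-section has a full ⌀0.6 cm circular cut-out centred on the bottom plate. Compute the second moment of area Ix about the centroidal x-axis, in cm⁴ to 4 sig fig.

Ix ≈ 2674 cm⁴

Treat the section as a set of non-overlapping primitives; coordinates are from the bounding-box lower-left.
Bottom plate: 20 × 1.8, A = 36 cm², y = 0.9 cm, Ī = 9.72 cm⁴.
Web plate: 1.2 × 12, A = 14.4 cm², y = 7.8 cm, Ī = 172.8 cm⁴.
Top plate: 7 × 2.6, A = 18.2 cm², y = 15.1 cm, Ī = 10.2527 cm⁴.
Hole (subtracted): ⌀0.6, A = 0.282743 cm², y = 0.9 cm, Ī = 0.00636173 cm⁴.
Centroid: ȳ = ΣA·y / ΣA = 6.13733 cm.
Transfer each piece to the centroidal x-axis using Ī + A·d² with d = y − 6.13733:
  bottom plate: d = -5.23733 cm → contributes +997.186 cm⁴
  web plate: d = 1.66267 cm → contributes +212.608 cm⁴
  top plate: d = 8.96267 cm → contributes +1472.25 cm⁴
  hole: d = -5.23733 cm → contributes −7.7619 cm⁴
Total I = 2674.28 cm⁴.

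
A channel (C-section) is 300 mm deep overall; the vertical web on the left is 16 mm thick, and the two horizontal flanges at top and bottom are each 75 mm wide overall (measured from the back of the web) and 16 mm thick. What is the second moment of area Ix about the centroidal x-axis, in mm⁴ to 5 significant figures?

Ix ≈ 7.4110 × 10⁷ mm⁴

Split into non-overlapping primitives; take the origin at the lower-left of the bounding box.
Web: 16 × 300, A = 4 800 mm², y = 150 mm, Ī = 36 000 000 mm⁴.
Top flange (beyond web): 59 × 16, A = 944 mm², y = 292 mm, Ī = 20138.67 mm⁴.
Bottom flange (beyond web): 59 × 16, A = 944 mm², y = 8 mm, Ī = 20138.67 mm⁴.
By symmetry the centroid is at mid-height, ȳ = 150 mm.
Transfer each piece to the centroidal x-axis using Ī + A·d² with d = y − 150:
  web: d = 0 mm → contributes +36 000 000 mm⁴
  top flange (beyond web): d = 142 mm → contributes +19 054 955 mm⁴
  bottom flange (beyond web): d = -142 mm → contributes +19 054 955 mm⁴
Total I = 74 109 909 mm⁴.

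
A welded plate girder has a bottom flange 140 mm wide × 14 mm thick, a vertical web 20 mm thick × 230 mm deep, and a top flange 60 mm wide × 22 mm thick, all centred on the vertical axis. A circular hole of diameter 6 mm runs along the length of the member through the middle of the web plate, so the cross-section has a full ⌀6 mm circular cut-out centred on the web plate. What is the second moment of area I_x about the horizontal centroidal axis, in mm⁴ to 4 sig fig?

I_x ≈ 6.982 × 10⁷ mm⁴

Decompose the section into non-overlapping parts with the origin at the bottom-left of its bounding rectangle.
Bottom plate: 140 × 14, A = 1 960 mm², y = 7 mm, Ī = 32013.3 mm⁴.
Web plate: 20 × 230, A = 4 600 mm², y = 129 mm, Ī = 20 278 333 mm⁴.
Top plate: 60 × 22, A = 1 320 mm², y = 255 mm, Ī = 53 240 mm⁴.
Hole (subtracted): ⌀6, A = 28.2743 mm², y = 129 mm, Ī = 63.6173 mm⁴.
Centroid: ȳ = ΣA·y / ΣA = 119.728 mm.
Transfer each piece to the horizontal centroidal axis using Ī + A·d² with d = y − 119.728:
  bottom plate: d = -112.728 mm → contributes +24 938 981 mm⁴
  web plate: d = 9.27185 mm → contributes +20 673 782 mm⁴
  top plate: d = 135.272 mm → contributes +24 207 224 mm⁴
  hole: d = 9.27185 mm → contributes −2494.28 mm⁴
Total I = 69 817 493 mm⁴.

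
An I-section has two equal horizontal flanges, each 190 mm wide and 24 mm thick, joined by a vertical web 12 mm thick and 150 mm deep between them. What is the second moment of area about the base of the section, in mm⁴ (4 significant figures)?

I_base ≈ 1.799 × 10⁸ mm⁴

Decompose the section into non-overlapping parts with the origin at the bottom-left of its bounding rectangle.
Bottom flange: 190 × 24, A = 4 560 mm², y = 12 mm, Ī = 218 880 mm⁴.
Web: 12 × 150, A = 1 800 mm², y = 99 mm, Ī = 3 375 000 mm⁴.
Top flange: 190 × 24, A = 4 560 mm², y = 186 mm, Ī = 218 880 mm⁴.
Transfer each piece to the bottom edge using Ī + A·d² with d = y − 0:
  bottom flange: d = 12 mm → contributes +875 520 mm⁴
  web: d = 99 mm → contributes +21 016 800 mm⁴
  top flange: d = 186 mm → contributes +157 976 640 mm⁴
Total I = 179 868 960 mm⁴.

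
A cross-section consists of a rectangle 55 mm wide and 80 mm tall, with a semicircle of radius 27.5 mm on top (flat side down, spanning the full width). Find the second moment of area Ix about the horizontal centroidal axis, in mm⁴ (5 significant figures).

Treat the section as a set of non-overlapping primitives; coordinates are from the bounding-box lower-left.
Rectangular body: 55 × 80, A = 4 400 mm², y = 40 mm, Ī = 2 346 667 mm⁴.
Semicircular cap: semicircle r = 27.5, A = 1187.915 mm², y = 91.67136 mm, Ī = 62771.55 mm⁴.
Centroid: ȳ = ΣA·y / ΣA = 50.98463 mm.
Transfer each piece to the horizontal centroidal axis using Ī + A·d² with d = y − 50.98463:
  rectangular body: d = -10.98463 mm → contributes +2 877 580 mm⁴
  semicircular cap: d = 40.68673 mm → contributes +2 029 258 mm⁴
Total I = 4 906 838 mm⁴.

Ix ≈ 4.9068 × 10⁶ mm⁴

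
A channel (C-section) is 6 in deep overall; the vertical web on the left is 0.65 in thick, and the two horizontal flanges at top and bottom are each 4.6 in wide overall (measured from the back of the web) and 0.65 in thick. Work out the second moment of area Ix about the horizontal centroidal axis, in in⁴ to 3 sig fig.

Ix ≈ 48.6 in⁴

Break the section into simple shapes (no overlaps), measuring from the bottom-left corner of the bounding box.
Web: 0.65 × 6, A = 3.9 in², y = 3 in, Ī = 11.7 in⁴.
Top flange (beyond web): 3.95 × 0.65, A = 2.5675 in², y = 5.675 in, Ī = 0.090397 in⁴.
Bottom flange (beyond web): 3.95 × 0.65, A = 2.5675 in², y = 0.325 in, Ī = 0.090397 in⁴.
By symmetry the centroid is at mid-height, ȳ = 3 in.
Transfer each piece to the horizontal centroidal axis using Ī + A·d² with d = y − 3:
  web: d = 0 in → contributes +11.7 in⁴
  top flange (beyond web): d = 2.675 in → contributes +18.462 in⁴
  bottom flange (beyond web): d = -2.675 in → contributes +18.462 in⁴
Total I = 48.625 in⁴.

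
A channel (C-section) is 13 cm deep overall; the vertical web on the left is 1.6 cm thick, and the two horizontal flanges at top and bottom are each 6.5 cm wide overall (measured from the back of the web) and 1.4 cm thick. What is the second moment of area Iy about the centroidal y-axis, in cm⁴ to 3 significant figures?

Break the section into simple shapes (no overlaps), measuring from the bottom-left corner of the bounding box.
Web: 1.6 × 13, A = 20.8 cm², x = 0.8 cm, Ī = 4.4373 cm⁴.
Top flange (beyond web): 4.9 × 1.4, A = 6.86 cm², x = 4.05 cm, Ī = 13.726 cm⁴.
Bottom flange (beyond web): 4.9 × 1.4, A = 6.86 cm², x = 4.05 cm, Ī = 13.726 cm⁴.
Centroid: x̄ = ΣA·x / ΣA = 2.0917 cm.
Transfer each piece to the centroidal y-axis using Ī + A·d² with d = x − 2.0917:
  web: d = -1.2917 cm → contributes +39.143 cm⁴
  top flange (beyond web): d = 1.9583 cm → contributes +40.033 cm⁴
  bottom flange (beyond web): d = 1.9583 cm → contributes +40.033 cm⁴
Total I = 119.21 cm⁴.

Iy ≈ 119 cm⁴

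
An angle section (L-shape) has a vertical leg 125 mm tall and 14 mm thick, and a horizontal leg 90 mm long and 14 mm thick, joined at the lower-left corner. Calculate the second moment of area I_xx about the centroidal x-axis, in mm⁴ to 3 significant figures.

I_xx ≈ 4.33 × 10⁶ mm⁴

Decompose the section into non-overlapping parts with the origin at the bottom-left of its bounding rectangle.
Vertical leg: 14 × 125, A = 1 750 mm², y = 62.5 mm, Ī = 2 278 646 mm⁴.
Horizontal leg (remainder): 76 × 14, A = 1 064 mm², y = 7 mm, Ī = 17 379 mm⁴.
Centroid: ȳ = ΣA·y / ΣA = 41.515 mm.
Transfer each piece to the centroidal x-axis using Ī + A·d² with d = y − 41.515:
  vertical leg: d = 20.985 mm → contributes +3 049 299 mm⁴
  horizontal leg (remainder): d = -34.515 mm → contributes +1 284 901 mm⁴
Total I = 4 334 200 mm⁴.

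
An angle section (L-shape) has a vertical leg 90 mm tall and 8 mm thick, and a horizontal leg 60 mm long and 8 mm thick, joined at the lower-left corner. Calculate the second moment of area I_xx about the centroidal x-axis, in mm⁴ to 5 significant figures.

I_xx ≈ 9.3143 × 10⁵ mm⁴

Treat the section as a set of non-overlapping primitives; coordinates are from the bounding-box lower-left.
Vertical leg: 8 × 90, A = 720 mm², y = 45 mm, Ī = 486 000 mm⁴.
Horizontal leg (remainder): 52 × 8, A = 416 mm², y = 4 mm, Ī = 2218.667 mm⁴.
Centroid: ȳ = ΣA·y / ΣA = 29.98592 mm.
Transfer each piece to the centroidal x-axis using Ī + A·d² with d = y − 29.98592:
  vertical leg: d = 15.01408 mm → contributes +648304.4 mm⁴
  horizontal leg (remainder): d = -25.98592 mm → contributes +283130.1 mm⁴
Total I = 931434.4 mm⁴.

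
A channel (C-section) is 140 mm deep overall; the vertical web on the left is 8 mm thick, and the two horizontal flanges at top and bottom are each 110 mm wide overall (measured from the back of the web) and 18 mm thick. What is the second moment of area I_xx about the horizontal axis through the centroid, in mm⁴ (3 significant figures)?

Treat the section as a set of non-overlapping primitives; coordinates are from the bounding-box lower-left.
Web: 8 × 140, A = 1 120 mm², y = 70 mm, Ī = 1 829 333 mm⁴.
Top flange (beyond web): 102 × 18, A = 1 836 mm², y = 131 mm, Ī = 49 572 mm⁴.
Bottom flange (beyond web): 102 × 18, A = 1 836 mm², y = 9 mm, Ī = 49 572 mm⁴.
By symmetry the centroid is at mid-height, ȳ = 70 mm.
Transfer each piece to the horizontal axis through the centroid using Ī + A·d² with d = y − 70:
  web: d = 0 mm → contributes +1 829 333 mm⁴
  top flange (beyond web): d = 61 mm → contributes +6 881 328 mm⁴
  bottom flange (beyond web): d = -61 mm → contributes +6 881 328 mm⁴
Total I = 15 591 989 mm⁴.

I_xx ≈ 1.56 × 10⁷ mm⁴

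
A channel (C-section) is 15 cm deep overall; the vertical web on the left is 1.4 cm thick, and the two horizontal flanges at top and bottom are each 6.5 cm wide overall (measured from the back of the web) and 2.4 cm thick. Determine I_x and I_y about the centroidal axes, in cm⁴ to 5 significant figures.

Treat the section as a set of non-overlapping primitives; coordinates are from the bounding-box lower-left.
Web: 1.4 × 15, A = 21 cm², y = 7.5 cm, Ī = 393.75 cm⁴.
Top flange (beyond web): 5.1 × 2.4, A = 12.24 cm², y = 13.8 cm, Ī = 5.8752 cm⁴.
Bottom flange (beyond web): 5.1 × 2.4, A = 12.24 cm², y = 1.2 cm, Ī = 5.8752 cm⁴.
By symmetry the centroid is at mid-height, ȳ = 7.5 cm.
Transfer each piece to the centroidal x-axis using Ī + A·d² with d = y − 7.5:
  web: d = 0 cm → contributes +393.75 cm⁴
  top flange (beyond web): d = 6.3 cm → contributes +491.6808 cm⁴
  bottom flange (beyond web): d = -6.3 cm → contributes +491.6808 cm⁴
Total I = 1377.112 cm⁴.
For the y-axis: x̄ = 2.44934 cm.
Repeating about the centroidal y-axis gives I_y = 175.8829 cm⁴.

I_x ≈ 1377.1 cm⁴, I_y ≈ 175.88 cm⁴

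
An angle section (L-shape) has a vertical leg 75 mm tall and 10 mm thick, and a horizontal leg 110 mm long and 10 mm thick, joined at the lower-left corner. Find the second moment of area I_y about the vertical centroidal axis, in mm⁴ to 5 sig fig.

I_y ≈ 2.1360 × 10⁶ mm⁴

Split into non-overlapping primitives; take the origin at the lower-left of the bounding box.
Vertical leg: 10 × 75, A = 750 mm², x = 5 mm, Ī = 6 250 mm⁴.
Horizontal leg (remainder): 100 × 10, A = 1 000 mm², x = 60 mm, Ī = 833333.3 mm⁴.
Centroid: x̄ = ΣA·x / ΣA = 36.42857 mm.
Transfer each piece to the vertical centroidal axis using Ī + A·d² with d = x − 36.42857:
  vertical leg: d = -31.42857 mm → contributes +747066.3 mm⁴
  horizontal leg (remainder): d = 23.57143 mm → contributes +1 388 946 mm⁴
Total I = 2 136 012 mm⁴.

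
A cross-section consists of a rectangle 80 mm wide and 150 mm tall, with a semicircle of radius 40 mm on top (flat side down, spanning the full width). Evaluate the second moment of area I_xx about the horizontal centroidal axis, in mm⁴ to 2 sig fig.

I_xx ≈ 4.0 × 10⁷ mm⁴

Treat the section as a set of non-overlapping primitives; coordinates are from the bounding-box lower-left.
Rectangular body: 80 × 150, A = 12 000 mm², y = 75 mm, Ī = 22 500 000 mm⁴.
Semicircular cap: semicircle r = 40, A = 2 513 mm², y = 167 mm, Ī = 280 978 mm⁴.
Centroid: ȳ = ΣA·y / ΣA = 90.93 mm.
Transfer each piece to the horizontal centroidal axis using Ī + A·d² with d = y − 90.93:
  rectangular body: d = -15.93 mm → contributes +25 544 277 mm⁴
  semicircular cap: d = 76.05 mm → contributes +14 816 330 mm⁴
Total I = 40 360 608 mm⁴.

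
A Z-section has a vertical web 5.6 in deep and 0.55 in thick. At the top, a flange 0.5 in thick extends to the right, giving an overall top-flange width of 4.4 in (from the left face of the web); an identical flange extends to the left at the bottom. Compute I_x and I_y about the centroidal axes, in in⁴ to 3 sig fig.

Split into non-overlapping primitives; take the origin at the lower-left of the bounding box.
Web: 0.55 × 5.6, A = 3.08 in², y = 2.8 in, Ī = 8.0491 in⁴.
Top flange (beyond web): 3.85 × 0.5, A = 1.925 in², y = 5.35 in, Ī = 0.040104 in⁴.
Bottom flange (beyond web): 3.85 × 0.5, A = 1.925 in², y = 0.25 in, Ī = 0.040104 in⁴.
Centroid: ȳ = ΣA·y / ΣA = 2.8 in.
Transfer each piece to the centroidal x-axis using Ī + A·d² with d = y − 2.8:
  web: d = 0 in → contributes +8.0491 in⁴
  top flange (beyond web): d = 2.55 in → contributes +12.557 in⁴
  bottom flange (beyond web): d = -2.55 in → contributes +12.557 in⁴
Total I = 33.164 in⁴.
For the y-axis: x̄ = 4.125 in.
Repeating about the centroidal y-axis gives I_y = 23.467 in⁴.

I_x ≈ 33.2 in⁴, I_y ≈ 23.5 in⁴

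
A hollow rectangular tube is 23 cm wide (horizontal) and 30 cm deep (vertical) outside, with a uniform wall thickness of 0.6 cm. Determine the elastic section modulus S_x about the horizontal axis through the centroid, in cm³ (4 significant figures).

Split into non-overlapping primitives; take the origin at the lower-left of the bounding box.
Outer rectangle: 23 × 30, A = 690 cm², y = 15 cm, Ī = 51 750 cm⁴.
Inner void (subtracted): 21.8 × 28.8, A = 627.84 cm², y = 15 cm, Ī = 43396.3 cm⁴.
By symmetry the centroid is at mid-height, ȳ = 15 cm.
All pieces are centred on the horizontal axis through the centroid, so I = ΣĪ (holes subtracted) = 8353.7 cm⁴.
Extreme fibre distance c = 15 cm; S = I/c = 556.913 cm³.

S_x ≈ 556.9 cm³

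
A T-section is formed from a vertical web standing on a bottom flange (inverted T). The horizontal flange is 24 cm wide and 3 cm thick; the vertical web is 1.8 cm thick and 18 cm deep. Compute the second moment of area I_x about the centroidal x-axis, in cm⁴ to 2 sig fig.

Split into non-overlapping primitives; take the origin at the lower-left of the bounding box.
Flange: 24 × 3, A = 72 cm², y = 1.5 cm, Ī = 54 cm⁴.
Web: 1.8 × 18, A = 32.4 cm², y = 12 cm, Ī = 874.8 cm⁴.
Centroid: ȳ = ΣA·y / ΣA = 4.759 cm.
Transfer each piece to the centroidal x-axis using Ī + A·d² with d = y − 4.759:
  flange: d = -3.259 cm → contributes +818.5 cm⁴
  web: d = 7.241 cm → contributes +2 574 cm⁴
Total I = 3 392 cm⁴.

I_x ≈ 3400 cm⁴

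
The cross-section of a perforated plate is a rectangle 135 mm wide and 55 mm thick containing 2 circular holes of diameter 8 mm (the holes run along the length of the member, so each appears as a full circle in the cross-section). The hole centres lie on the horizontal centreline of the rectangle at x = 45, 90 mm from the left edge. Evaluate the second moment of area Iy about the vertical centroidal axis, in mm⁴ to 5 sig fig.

Iy ≈ 1.1225 × 10⁷ mm⁴

Treat the section as a set of non-overlapping primitives; coordinates are from the bounding-box lower-left.
Plate: 135 × 55, A = 7 425 mm², x = 67.5 mm, Ī = 11 276 719 mm⁴.
Hole 1 (subtracted): ⌀8, A = 50.26548 mm², x = 45 mm, Ī = 201.0619 mm⁴.
Hole 2 (subtracted): ⌀8, A = 50.26548 mm², x = 90 mm, Ī = 201.0619 mm⁴.
By symmetry the centroid is at mid-width, x̄ = 67.5 mm.
Transfer each piece to the vertical centroidal axis using Ī + A·d² with d = x − 67.5:
  plate: d = 0 mm → contributes +11 276 719 mm⁴
  hole 1: d = -22.5 mm → contributes −25647.96 mm⁴
  hole 2: d = 22.5 mm → contributes −25647.96 mm⁴
Total I = 11 225 423 mm⁴.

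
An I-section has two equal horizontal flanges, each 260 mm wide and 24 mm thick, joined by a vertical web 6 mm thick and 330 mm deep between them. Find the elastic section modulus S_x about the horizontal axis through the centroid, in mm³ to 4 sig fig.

Treat the section as a set of non-overlapping primitives; coordinates are from the bounding-box lower-left.
Bottom flange: 260 × 24, A = 6 240 mm², y = 12 mm, Ī = 299 520 mm⁴.
Web: 6 × 330, A = 1 980 mm², y = 189 mm, Ī = 17 968 500 mm⁴.
Top flange: 260 × 24, A = 6 240 mm², y = 366 mm, Ī = 299 520 mm⁴.
By symmetry the centroid is at mid-height, ȳ = 189 mm.
Transfer each piece to the horizontal axis through the centroid using Ī + A·d² with d = y − 189:
  bottom flange: d = -177 mm → contributes +195 792 480 mm⁴
  web: d = 0 mm → contributes +17 968 500 mm⁴
  top flange: d = 177 mm → contributes +195 792 480 mm⁴
Total I = 409 553 460 mm⁴.
Extreme fibre distance c = 189 mm; S = I/c = 2 166 950 mm³.

S_x ≈ 2.167 × 10⁶ mm³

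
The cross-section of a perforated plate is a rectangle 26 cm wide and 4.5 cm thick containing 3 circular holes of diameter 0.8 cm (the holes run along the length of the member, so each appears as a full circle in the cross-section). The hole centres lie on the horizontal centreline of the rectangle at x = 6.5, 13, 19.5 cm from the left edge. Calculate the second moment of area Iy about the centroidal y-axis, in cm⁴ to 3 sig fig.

Iy ≈ 6550 cm⁴

Break the section into simple shapes (no overlaps), measuring from the bottom-left corner of the bounding box.
Plate: 26 × 4.5, A = 117 cm², x = 13 cm, Ī = 6 591 cm⁴.
Hole 1 (subtracted): ⌀0.8, A = 0.50265 cm², x = 6.5 cm, Ī = 0.020106 cm⁴.
Hole 2 (subtracted): ⌀0.8, A = 0.50265 cm², x = 13 cm, Ī = 0.020106 cm⁴.
Hole 3 (subtracted): ⌀0.8, A = 0.50265 cm², x = 19.5 cm, Ī = 0.020106 cm⁴.
By symmetry the centroid is at mid-width, x̄ = 13 cm.
Transfer each piece to the centroidal y-axis using Ī + A·d² with d = x − 13:
  plate: d = 0 cm → contributes +6 591 cm⁴
  hole 1: d = -6.5 cm → contributes −21.257 cm⁴
  hole 2: d = 0 cm → contributes −0.020106 cm⁴
  hole 3: d = 6.5 cm → contributes −21.257 cm⁴
Total I = 6548.5 cm⁴.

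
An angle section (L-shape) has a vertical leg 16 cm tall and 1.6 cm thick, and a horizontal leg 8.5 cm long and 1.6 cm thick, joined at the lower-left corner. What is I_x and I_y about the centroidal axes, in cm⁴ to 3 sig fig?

I_x ≈ 948 cm⁴, I_y ≈ 189 cm⁴

Treat the section as a set of non-overlapping primitives; coordinates are from the bounding-box lower-left.
Vertical leg: 1.6 × 16, A = 25.6 cm², y = 8 cm, Ī = 546.13 cm⁴.
Horizontal leg (remainder): 6.9 × 1.6, A = 11.04 cm², y = 0.8 cm, Ī = 2.3552 cm⁴.
Centroid: ȳ = ΣA·y / ΣA = 5.8306 cm.
Transfer each piece to the centroidal x-axis using Ī + A·d² with d = y − 5.8306:
  vertical leg: d = 2.1694 cm → contributes +666.62 cm⁴
  horizontal leg (remainder): d = -5.0306 cm → contributes +281.74 cm⁴
Total I = 948.36 cm⁴.
For the y-axis: x̄ = 2.0806 cm.
Repeating about the centroidal y-axis gives I_y = 188.59 cm⁴.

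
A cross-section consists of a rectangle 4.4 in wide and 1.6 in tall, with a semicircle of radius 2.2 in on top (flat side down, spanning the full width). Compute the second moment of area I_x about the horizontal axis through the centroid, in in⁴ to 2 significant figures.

I_x ≈ 15 in⁴

Break the section into simple shapes (no overlaps), measuring from the bottom-left corner of the bounding box.
Rectangular body: 4.4 × 1.6, A = 7.04 in², y = 0.8 in, Ī = 1.502 in⁴.
Semicircular cap: semicircle r = 2.2, A = 7.603 in², y = 2.534 in, Ī = 2.571 in⁴.
Centroid: ȳ = ΣA·y / ΣA = 1.7 in.
Transfer each piece to the horizontal axis through the centroid using Ī + A·d² with d = y − 1.7:
  rectangular body: d = -0.9002 in → contributes +7.206 in⁴
  semicircular cap: d = 0.8335 in → contributes +7.853 in⁴
Total I = 15.06 in⁴.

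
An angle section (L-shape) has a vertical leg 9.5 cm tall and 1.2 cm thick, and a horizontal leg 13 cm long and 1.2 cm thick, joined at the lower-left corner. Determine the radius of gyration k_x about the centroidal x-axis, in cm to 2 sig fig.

k_x ≈ 2.8 cm

Decompose the section into non-overlapping parts with the origin at the bottom-left of its bounding rectangle.
Vertical leg: 1.2 × 9.5, A = 11.4 cm², y = 4.75 cm, Ī = 85.74 cm⁴.
Horizontal leg (remainder): 11.8 × 1.2, A = 14.16 cm², y = 0.6 cm, Ī = 1.699 cm⁴.
Centroid: ȳ = ΣA·y / ΣA = 2.451 cm.
Transfer each piece to the centroidal x-axis using Ī + A·d² with d = y − 2.451:
  vertical leg: d = 2.299 cm → contributes +146 cm⁴
  horizontal leg (remainder): d = -1.851 cm → contributes +50.21 cm⁴
Total I = 196.2 cm⁴.
Radius of gyration: k = √(I/A) = √(196.2 / 25.56) = 2.771 cm.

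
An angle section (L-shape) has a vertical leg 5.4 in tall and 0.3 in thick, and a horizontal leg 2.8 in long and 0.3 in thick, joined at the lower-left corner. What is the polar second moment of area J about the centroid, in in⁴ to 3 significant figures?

J ≈ 8.68 in⁴

Treat the section as a set of non-overlapping primitives; coordinates are from the bounding-box lower-left.
Vertical leg: 0.3 × 5.4, A = 1.62 in², y = 2.7 in, Ī = 3.9366 in⁴.
Horizontal leg (remainder): 2.5 × 0.3, A = 0.75 in², y = 0.15 in, Ī = 0.005625 in⁴.
Centroid: ȳ = ΣA·y / ΣA = 1.893 in.
Transfer each piece to the centroidal x-axis using Ī + A·d² with d = y − 1.893:
  vertical leg: d = 0.80696 in → contributes +4.9915 in⁴
  horizontal leg (remainder): d = -1.743 in → contributes +2.2843 in⁴
Total I = 7.2758 in⁴.
For the y-axis: x̄ = 0.59304 in.
Repeating about the centroidal y-axis gives I_y = 1.4076 in⁴.
Polar second moment: J = I_x + I_y = 8.6834 in⁴.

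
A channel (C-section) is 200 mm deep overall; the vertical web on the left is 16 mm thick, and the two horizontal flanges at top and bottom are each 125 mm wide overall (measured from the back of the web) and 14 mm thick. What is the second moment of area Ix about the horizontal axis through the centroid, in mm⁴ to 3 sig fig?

Decompose the section into non-overlapping parts with the origin at the bottom-left of its bounding rectangle.
Web: 16 × 200, A = 3 200 mm², y = 100 mm, Ī = 10 666 667 mm⁴.
Top flange (beyond web): 109 × 14, A = 1 526 mm², y = 193 mm, Ī = 24 925 mm⁴.
Bottom flange (beyond web): 109 × 14, A = 1 526 mm², y = 7 mm, Ī = 24 925 mm⁴.
By symmetry the centroid is at mid-height, ȳ = 100 mm.
Transfer each piece to the horizontal axis through the centroid using Ī + A·d² with d = y − 100:
  web: d = 0 mm → contributes +10 666 667 mm⁴
  top flange (beyond web): d = 93 mm → contributes +13 223 299 mm⁴
  bottom flange (beyond web): d = -93 mm → contributes +13 223 299 mm⁴
Total I = 37 113 264 mm⁴.

Ix ≈ 3.71 × 10⁷ mm⁴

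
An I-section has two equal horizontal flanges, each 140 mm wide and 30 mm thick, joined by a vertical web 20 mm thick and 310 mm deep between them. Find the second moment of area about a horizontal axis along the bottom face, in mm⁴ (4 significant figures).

I_base ≈ 7.927 × 10⁸ mm⁴

Treat the section as a set of non-overlapping primitives; coordinates are from the bounding-box lower-left.
Bottom flange: 140 × 30, A = 4 200 mm², y = 15 mm, Ī = 315 000 mm⁴.
Web: 20 × 310, A = 6 200 mm², y = 185 mm, Ī = 49 651 667 mm⁴.
Top flange: 140 × 30, A = 4 200 mm², y = 355 mm, Ī = 315 000 mm⁴.
Transfer each piece to the bottom edge using Ī + A·d² with d = y − 0:
  bottom flange: d = 15 mm → contributes +1 260 000 mm⁴
  web: d = 185 mm → contributes +261 846 667 mm⁴
  top flange: d = 355 mm → contributes +529 620 000 mm⁴
Total I = 792 726 667 mm⁴.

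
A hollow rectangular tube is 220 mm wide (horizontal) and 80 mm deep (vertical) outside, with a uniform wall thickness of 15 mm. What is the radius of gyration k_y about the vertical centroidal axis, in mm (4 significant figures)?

Split into non-overlapping primitives; take the origin at the lower-left of the bounding box.
Outer rectangle: 220 × 80, A = 17 600 mm², x = 110 mm, Ī = 70 986 667 mm⁴.
Inner void (subtracted): 190 × 50, A = 9 500 mm², x = 110 mm, Ī = 28 579 167 mm⁴.
By symmetry the centroid is at mid-width, x̄ = 110 mm.
All pieces are centred on the vertical centroidal axis, so I = ΣĪ (holes subtracted) = 42 407 500 mm⁴.
Radius of gyration: k = √(I/A) = √(42 407 500 / 8 100) = 72.3567 mm.

k_y ≈ 72.36 mm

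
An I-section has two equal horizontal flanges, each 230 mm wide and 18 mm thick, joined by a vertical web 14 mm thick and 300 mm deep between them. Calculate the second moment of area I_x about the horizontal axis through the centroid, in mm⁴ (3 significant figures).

I_x ≈ 2.41 × 10⁸ mm⁴

Decompose the section into non-overlapping parts with the origin at the bottom-left of its bounding rectangle.
Bottom flange: 230 × 18, A = 4 140 mm², y = 9 mm, Ī = 111 780 mm⁴.
Web: 14 × 300, A = 4 200 mm², y = 168 mm, Ī = 31 500 000 mm⁴.
Top flange: 230 × 18, A = 4 140 mm², y = 327 mm, Ī = 111 780 mm⁴.
By symmetry the centroid is at mid-height, ȳ = 168 mm.
Transfer each piece to the horizontal axis through the centroid using Ī + A·d² with d = y − 168:
  bottom flange: d = -159 mm → contributes +104 775 120 mm⁴
  web: d = 0 mm → contributes +31 500 000 mm⁴
  top flange: d = 159 mm → contributes +104 775 120 mm⁴
Total I = 241 050 240 mm⁴.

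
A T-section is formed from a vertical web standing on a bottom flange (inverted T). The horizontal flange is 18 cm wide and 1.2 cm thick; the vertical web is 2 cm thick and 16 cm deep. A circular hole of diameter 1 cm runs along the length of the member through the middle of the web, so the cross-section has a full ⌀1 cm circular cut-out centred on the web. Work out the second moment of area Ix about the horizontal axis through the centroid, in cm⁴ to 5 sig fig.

Ix ≈ 1629.4 cm⁴

Split into non-overlapping primitives; take the origin at the lower-left of the bounding box.
Flange: 18 × 1.2, A = 21.6 cm², y = 0.6 cm, Ī = 2.592 cm⁴.
Web: 2 × 16, A = 32 cm², y = 9.2 cm, Ī = 682.6667 cm⁴.
Hole (subtracted): ⌀1, A = 0.7853982 cm², y = 9.2 cm, Ī = 0.04908739 cm⁴.
Centroid: ȳ = ΣA·y / ΣA = 5.682791 cm.
Transfer each piece to the horizontal axis through the centroid using Ī + A·d² with d = y − 5.682791:
  flange: d = -5.082791 cm → contributes +560.6229 cm⁴
  web: d = 3.517209 cm → contributes +1078.531 cm⁴
  hole: d = 3.517209 cm → contributes −9.76506 cm⁴
Total I = 1629.389 cm⁴.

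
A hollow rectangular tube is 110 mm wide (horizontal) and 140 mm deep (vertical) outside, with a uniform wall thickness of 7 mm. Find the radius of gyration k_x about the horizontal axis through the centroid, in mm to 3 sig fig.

k_x ≈ 52.6 mm

Decompose the section into non-overlapping parts with the origin at the bottom-left of its bounding rectangle.
Outer rectangle: 110 × 140, A = 15 400 mm², y = 70 mm, Ī = 25 153 333 mm⁴.
Inner void (subtracted): 96 × 126, A = 12 096 mm², y = 70 mm, Ī = 16 003 008 mm⁴.
By symmetry the centroid is at mid-height, ȳ = 70 mm.
All pieces are centred on the horizontal axis through the centroid, so I = ΣĪ (holes subtracted) = 9 150 325 mm⁴.
Radius of gyration: k = √(I/A) = √(9 150 325 / 3 304) = 52.626 mm.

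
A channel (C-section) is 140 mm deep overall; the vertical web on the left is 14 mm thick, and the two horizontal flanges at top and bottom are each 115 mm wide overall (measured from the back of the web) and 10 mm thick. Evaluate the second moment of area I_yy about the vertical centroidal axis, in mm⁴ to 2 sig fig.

I_yy ≈ 5.0 × 10⁶ mm⁴

Split into non-overlapping primitives; take the origin at the lower-left of the bounding box.
Web: 14 × 140, A = 1 960 mm², x = 7 mm, Ī = 32 013 mm⁴.
Top flange (beyond web): 101 × 10, A = 1 010 mm², x = 64.5 mm, Ī = 858 584 mm⁴.
Bottom flange (beyond web): 101 × 10, A = 1 010 mm², x = 64.5 mm, Ī = 858 584 mm⁴.
Centroid: x̄ = ΣA·x / ΣA = 36.18 mm.
Transfer each piece to the vertical centroidal axis using Ī + A·d² with d = x − 36.18:
  web: d = -29.18 mm → contributes +1 701 290 mm⁴
  top flange (beyond web): d = 28.32 mm → contributes +1 668 431 mm⁴
  bottom flange (beyond web): d = 28.32 mm → contributes +1 668 431 mm⁴
Total I = 5 038 153 mm⁴.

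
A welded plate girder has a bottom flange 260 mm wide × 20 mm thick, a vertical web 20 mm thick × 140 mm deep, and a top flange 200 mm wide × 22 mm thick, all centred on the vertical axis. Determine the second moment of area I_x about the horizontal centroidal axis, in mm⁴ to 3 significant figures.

I_x ≈ 6.68 × 10⁷ mm⁴

Break the section into simple shapes (no overlaps), measuring from the bottom-left corner of the bounding box.
Bottom plate: 260 × 20, A = 5 200 mm², y = 10 mm, Ī = 173 333 mm⁴.
Web plate: 20 × 140, A = 2 800 mm², y = 90 mm, Ī = 4 573 333 mm⁴.
Top plate: 200 × 22, A = 4 400 mm², y = 171 mm, Ī = 177 467 mm⁴.
Centroid: ȳ = ΣA·y / ΣA = 85.194 mm.
Transfer each piece to the horizontal centroidal axis using Ī + A·d² with d = y − 85.194:
  bottom plate: d = -75.194 mm → contributes +29 574 496 mm⁴
  web plate: d = 4.8065 mm → contributes +4 638 019 mm⁴
  top plate: d = 85.806 mm → contributes +32 573 554 mm⁴
Total I = 66 786 069 mm⁴.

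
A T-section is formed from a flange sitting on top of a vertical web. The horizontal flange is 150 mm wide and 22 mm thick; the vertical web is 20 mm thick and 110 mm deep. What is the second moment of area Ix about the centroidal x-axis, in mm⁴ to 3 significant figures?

Decompose the section into non-overlapping parts with the origin at the bottom-left of its bounding rectangle.
Flange: 150 × 22, A = 3 300 mm², y = 121 mm, Ī = 133 100 mm⁴.
Web: 20 × 110, A = 2 200 mm², y = 55 mm, Ī = 2 218 333 mm⁴.
Centroid: ȳ = ΣA·y / ΣA = 94.6 mm.
Transfer each piece to the centroidal x-axis using Ī + A·d² with d = y − 94.6:
  flange: d = 26.4 mm → contributes +2 433 068 mm⁴
  web: d = -39.6 mm → contributes +5 668 285 mm⁴
Total I = 8 101 353 mm⁴.

Ix ≈ 8.10 × 10⁶ mm⁴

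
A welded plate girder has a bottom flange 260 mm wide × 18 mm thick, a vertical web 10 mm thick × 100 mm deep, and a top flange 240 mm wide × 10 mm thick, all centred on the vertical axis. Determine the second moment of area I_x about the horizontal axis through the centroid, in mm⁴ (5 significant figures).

I_x ≈ 2.1960 × 10⁷ mm⁴

Decompose the section into non-overlapping parts with the origin at the bottom-left of its bounding rectangle.
Bottom plate: 260 × 18, A = 4 680 mm², y = 9 mm, Ī = 126 360 mm⁴.
Web plate: 10 × 100, A = 1 000 mm², y = 68 mm, Ī = 833333.3 mm⁴.
Top plate: 240 × 10, A = 2 400 mm², y = 123 mm, Ī = 20 000 mm⁴.
Centroid: ȳ = ΣA·y / ΣA = 50.16337 mm.
Transfer each piece to the horizontal axis through the centroid using Ī + A·d² with d = y − 50.16337:
  bottom plate: d = -41.16337 mm → contributes +8 056 258 mm⁴
  web plate: d = 17.83663 mm → contributes +1 151 479 mm⁴
  top plate: d = 72.83663 mm → contributes +12 752 420 mm⁴
Total I = 21 960 158 mm⁴.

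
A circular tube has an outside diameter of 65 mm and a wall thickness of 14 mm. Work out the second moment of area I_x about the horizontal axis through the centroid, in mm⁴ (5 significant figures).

I_x ≈ 7.8424 × 10⁵ mm⁴

Treat the section as a set of non-overlapping primitives; coordinates are from the bounding-box lower-left.
Outer circle: ⌀65, A = 3318.307 mm², y = 32.5 mm, Ī = 876240.5 mm⁴.
Bore (subtracted): ⌀37, A = 1075.21 mm², y = 32.5 mm, Ī = 91997.66 mm⁴.
By symmetry the centroid is at mid-height, ȳ = 32.5 mm.
All pieces are centred on the horizontal axis through the centroid, so I = ΣĪ (holes subtracted) = 784242.8 mm⁴.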